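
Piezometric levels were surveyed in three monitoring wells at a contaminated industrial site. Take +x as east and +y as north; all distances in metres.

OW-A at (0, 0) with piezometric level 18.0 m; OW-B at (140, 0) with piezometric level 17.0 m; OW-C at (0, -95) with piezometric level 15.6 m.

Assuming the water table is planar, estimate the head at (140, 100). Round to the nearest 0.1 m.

∂h/∂x = (17.0 − 18.0) / (140 − 0) = -0.007143
∂h/∂y = (15.6 − 18.0) / (-95 − 0) = +0.02526
h(140, 100) = 18.0 + (-0.007143)·(140) + (+0.02526)·(100) = 18.0 -1.000 +2.526 = 19.526 m.

19.5 m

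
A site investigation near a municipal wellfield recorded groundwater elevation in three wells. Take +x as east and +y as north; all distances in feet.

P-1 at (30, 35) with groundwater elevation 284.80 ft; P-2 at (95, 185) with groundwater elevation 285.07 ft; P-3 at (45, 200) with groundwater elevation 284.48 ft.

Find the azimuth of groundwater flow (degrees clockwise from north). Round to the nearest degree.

285°

With h = a·x + b·y + c and P-1 as origin, the differences give:
  65·a + 150·b = +0.27
  15·a + 165·b = -0.32
Eliminate b (×165 and ×150, subtract): 8475·a = 92.550 → a = ∂h/∂x = +0.01092
Back-substitute: b = ∂h/∂y = -0.002932.
Flow direction (−∇h) has components (-0.01092 E, +0.002932 N).
Azimuth = atan2(E, N) = atan2(-0.01092, +0.002932) = 285.0° ≈ 285°.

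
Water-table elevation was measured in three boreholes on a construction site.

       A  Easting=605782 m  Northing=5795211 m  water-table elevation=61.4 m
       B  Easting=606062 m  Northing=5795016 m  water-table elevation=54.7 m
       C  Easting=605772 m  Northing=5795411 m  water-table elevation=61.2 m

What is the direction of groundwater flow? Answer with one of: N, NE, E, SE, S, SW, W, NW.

With h = a·x + b·y + c and A as origin, the differences give:
  280·a + (-195)·b = -6.7
  (-10)·a + 200·b = -0.2
Eliminate b (×200 and ×(-195), subtract): 54050·a = -1379.00 → a = ∂h/∂x = -0.02551
Back-substitute: b = ∂h/∂y = -0.002276.
Flow = −∇h = (+0.02551 east, +0.002276 north), which points east.

E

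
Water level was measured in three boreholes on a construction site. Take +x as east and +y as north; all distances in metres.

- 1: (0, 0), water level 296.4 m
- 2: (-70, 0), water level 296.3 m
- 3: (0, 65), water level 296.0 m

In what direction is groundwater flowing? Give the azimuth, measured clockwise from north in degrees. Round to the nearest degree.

347°

∂h/∂x = (296.3 − 296.4) / (-70 − 0) = +0.001429
∂h/∂y = (296.0 − 296.4) / (65 − 0) = -0.006154
Flow direction (−∇h) has components (-0.001429 E, +0.006154 N).
Azimuth = atan2(E, N) = atan2(-0.001429, +0.006154) = 346.9° ≈ 347°.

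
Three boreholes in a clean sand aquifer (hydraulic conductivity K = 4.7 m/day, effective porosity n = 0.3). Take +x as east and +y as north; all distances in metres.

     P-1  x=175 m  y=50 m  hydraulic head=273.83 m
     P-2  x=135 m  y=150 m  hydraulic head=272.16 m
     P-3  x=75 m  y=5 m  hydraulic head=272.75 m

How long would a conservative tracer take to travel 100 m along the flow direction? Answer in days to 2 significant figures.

Three-point gradient (reference P-1): Δ to P-2 = (-40, 100, -1.67), Δ to P-3 = (-100, -45, -1.08).
∂h/∂x = +0.01552, ∂h/∂y = -0.01049 (det = 11800).
|∇h| = √(0.01552² + -0.01049²) = 0.01873
Seepage velocity v = K·i/n = 4.7 × 0.01873 / 0.3 = 0.2934 m/day.
t = 100 / 0.2934 = 340.8 days.

340 days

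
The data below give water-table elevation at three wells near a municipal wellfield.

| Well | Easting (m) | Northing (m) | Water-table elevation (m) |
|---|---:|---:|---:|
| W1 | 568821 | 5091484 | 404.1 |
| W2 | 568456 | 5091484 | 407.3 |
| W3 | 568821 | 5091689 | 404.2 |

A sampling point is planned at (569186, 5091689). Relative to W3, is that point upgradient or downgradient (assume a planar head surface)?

downgradient

∂h/∂x = (407.3 − 404.1) / (568456 − 568821) = -0.008767
∂h/∂y = (404.2 − 404.1) / (5091689 − 5091484) = +0.0004878
Head at (569186, 5091689) = 404.1 + (-0.008767)·(365) + (+0.0004878)·(205) = 401.00 m.
That is lower than the 404.2 m at W3, so the point is downgradient.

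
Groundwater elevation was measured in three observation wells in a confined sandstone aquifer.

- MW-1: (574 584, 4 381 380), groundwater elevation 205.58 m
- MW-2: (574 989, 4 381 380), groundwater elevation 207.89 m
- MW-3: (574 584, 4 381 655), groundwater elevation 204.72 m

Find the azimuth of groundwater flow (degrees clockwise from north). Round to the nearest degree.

299°

∂h/∂x = (207.89 − 205.58) / (574989 − 574584) = +0.005704
∂h/∂y = (204.72 − 205.58) / (4381655 − 4381380) = -0.003127
Flow direction (−∇h) has components (-0.005704 E, +0.003127 N).
Azimuth = atan2(E, N) = atan2(-0.005704, +0.003127) = 298.7° ≈ 299°.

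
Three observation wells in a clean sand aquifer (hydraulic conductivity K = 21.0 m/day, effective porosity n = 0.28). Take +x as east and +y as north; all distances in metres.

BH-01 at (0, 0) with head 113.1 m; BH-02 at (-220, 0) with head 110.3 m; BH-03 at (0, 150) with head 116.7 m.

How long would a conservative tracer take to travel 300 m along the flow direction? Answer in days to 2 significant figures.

150 days

∂h/∂x = (110.3 − 113.1) / (-220 − 0) = +0.01273
∂h/∂y = (116.7 − 113.1) / (150 − 0) = +0.02400
|∇h| = √(0.01273² + 0.02400²) = 0.02717
Seepage velocity v = K·i/n = 21.0 × 0.02717 / 0.28 = 2.038 m/day.
t = 300 / 2.038 = 147.2 days.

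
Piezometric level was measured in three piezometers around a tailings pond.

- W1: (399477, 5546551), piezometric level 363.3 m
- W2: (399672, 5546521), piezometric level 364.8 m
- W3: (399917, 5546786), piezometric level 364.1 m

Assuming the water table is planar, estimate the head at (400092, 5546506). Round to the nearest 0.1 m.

With h = a·x + b·y + c and W1 as origin, the differences give:
  195·a + (-30)·b = +1.5
  440·a + 235·b = +0.8
Eliminate b (×235 and ×(-30), subtract): 59025·a = 376.50 → a = ∂h/∂x = +0.006379
Back-substitute: b = ∂h/∂y = -0.008539.
h(400092, 5546506) = 363.3 + (+0.006379)·(615) + (-0.008539)·(-45) = 363.3 +3.923 +0.384 = 367.607 m.

367.6 m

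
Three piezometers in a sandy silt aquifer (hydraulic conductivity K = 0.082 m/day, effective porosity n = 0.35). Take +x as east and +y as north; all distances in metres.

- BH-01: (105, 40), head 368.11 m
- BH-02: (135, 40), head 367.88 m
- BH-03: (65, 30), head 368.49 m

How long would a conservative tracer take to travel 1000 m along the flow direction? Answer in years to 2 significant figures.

Three-point gradient (reference BH-01): Δ to BH-02 = (30, 0, -0.23), Δ to BH-03 = (-40, -10, +0.38).
∂h/∂x = -0.007667, ∂h/∂y = -0.007333 (det = -300).
|∇h| = √(-0.007667² + -0.007333²) = 0.01061
Seepage velocity v = K·i/n = 0.082 × 0.01061 / 0.35 = 0.002486 m/day.
t = 1000 / 0.002486 = 4.023e+05 days = 1.1e+03 years.

1100 years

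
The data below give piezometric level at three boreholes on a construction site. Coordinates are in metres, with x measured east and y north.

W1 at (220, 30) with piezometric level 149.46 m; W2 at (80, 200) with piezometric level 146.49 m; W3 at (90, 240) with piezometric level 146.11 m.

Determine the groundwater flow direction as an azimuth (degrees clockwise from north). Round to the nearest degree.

327°

Three-point gradient (reference W1): Δ to W2 = (-140, 170, -2.97), Δ to W3 = (-130, 210, -3.35).
∂h/∂x = +0.007425, ∂h/∂y = -0.01136 (det = -7300).
Flow direction (−∇h) has components (-0.007425 E, +0.01136 N).
Azimuth = atan2(E, N) = atan2(-0.007425, +0.01136) = 326.8° ≈ 327°.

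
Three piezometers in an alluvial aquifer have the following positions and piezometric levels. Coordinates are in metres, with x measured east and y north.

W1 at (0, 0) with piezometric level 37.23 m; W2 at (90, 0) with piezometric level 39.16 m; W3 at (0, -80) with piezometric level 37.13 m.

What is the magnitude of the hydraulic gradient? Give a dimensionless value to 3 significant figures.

∂h/∂x = (39.16 − 37.23) / (90 − 0) = +0.02144
∂h/∂y = (37.13 − 37.23) / (-80 − 0) = +0.001250
|∇h| = √(0.02144² + 0.001250²) = 0.02148

0.0215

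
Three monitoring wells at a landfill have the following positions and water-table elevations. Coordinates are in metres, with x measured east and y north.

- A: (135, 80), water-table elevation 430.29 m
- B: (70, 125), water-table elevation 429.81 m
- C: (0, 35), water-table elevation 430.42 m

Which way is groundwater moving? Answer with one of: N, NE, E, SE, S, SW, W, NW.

Differences from A: to B (Δx, Δy, Δh) = (-65, 45, -0.48); to C = (-135, -45, +0.13).
Solve a·Δx + b·Δy = Δh: det = (-65)·(-45) − (-135)·45 = 9000.
∂h/∂x = [(-0.48)·(-45) − (+0.13)·45] / 9000 = +0.001750
∂h/∂y = [(-65)·(+0.13) − (-135)·(-0.48)] / 9000 = -0.008139
Flow = −∇h = (-0.001750 east, +0.008139 north), which points north.

N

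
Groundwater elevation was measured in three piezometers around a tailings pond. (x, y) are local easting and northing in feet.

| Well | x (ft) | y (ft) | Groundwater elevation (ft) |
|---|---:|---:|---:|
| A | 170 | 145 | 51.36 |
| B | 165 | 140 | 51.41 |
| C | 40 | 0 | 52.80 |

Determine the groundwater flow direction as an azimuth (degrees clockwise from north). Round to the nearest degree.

With h = a·x + b·y + c and A as origin, the differences give:
  (-5)·a + (-5)·b = +0.05
  (-130)·a + (-145)·b = +1.44
Eliminate b (×(-145) and ×(-5), subtract): 75·a = -0.050 → a = ∂h/∂x = -0.0006667
Back-substitute: b = ∂h/∂y = -0.009333.
Flow direction (−∇h) has components (+0.0006667 E, +0.009333 N).
Azimuth = atan2(E, N) = atan2(+0.0006667, +0.009333) = 4.1° ≈ 004°.

004°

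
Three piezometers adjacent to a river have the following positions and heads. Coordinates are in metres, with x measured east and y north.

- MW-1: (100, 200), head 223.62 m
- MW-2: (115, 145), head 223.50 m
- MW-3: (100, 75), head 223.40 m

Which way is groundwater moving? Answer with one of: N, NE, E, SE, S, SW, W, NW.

With h = a·x + b·y + c and MW-1 as origin, the differences give:
  15·a + (-55)·b = -0.12
  0·a + (-125)·b = -0.22
Eliminate b (×(-125) and ×(-55), subtract): -1875·a = 2.900 → a = ∂h/∂x = -0.001547
Back-substitute: b = ∂h/∂y = +0.001760.
Flow = −∇h = (+0.001547 east, -0.001760 north), which points southeast.

SE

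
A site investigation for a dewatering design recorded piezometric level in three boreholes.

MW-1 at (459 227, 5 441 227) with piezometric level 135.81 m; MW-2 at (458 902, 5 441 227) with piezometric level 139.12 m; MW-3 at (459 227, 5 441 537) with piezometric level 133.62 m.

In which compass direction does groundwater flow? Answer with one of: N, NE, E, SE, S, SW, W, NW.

∂h/∂x = (139.12 − 135.81) / (458902 − 459227) = -0.01018
∂h/∂y = (133.62 − 135.81) / (5441537 − 5441227) = -0.007065
Flow = −∇h = (+0.01018 east, +0.007065 north), which points northeast.

NE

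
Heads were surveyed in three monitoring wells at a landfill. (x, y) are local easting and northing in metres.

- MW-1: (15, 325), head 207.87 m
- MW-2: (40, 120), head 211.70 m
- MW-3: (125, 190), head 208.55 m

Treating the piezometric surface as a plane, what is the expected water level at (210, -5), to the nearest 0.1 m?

211.0 m

Taking MW-1 as reference: MW-2−MW-1 = (25, -205, +3.83); MW-3−MW-1 = (110, -135, +0.68).
Determinant of the coordinate differences = 25·(-135) − 110·(-205) = 19175.
∂h/∂x = [(+3.83)·(-135) − (+0.68)·(-205)] / 19175 = -0.01969
∂h/∂y = [25·(+0.68) − 110·(+3.83)] / 19175 = -0.02108
h(210, -5) = 207.87 + (-0.01969)·(195) + (-0.02108)·(-330) = 207.87 -3.841 +6.958 = 210.987 m.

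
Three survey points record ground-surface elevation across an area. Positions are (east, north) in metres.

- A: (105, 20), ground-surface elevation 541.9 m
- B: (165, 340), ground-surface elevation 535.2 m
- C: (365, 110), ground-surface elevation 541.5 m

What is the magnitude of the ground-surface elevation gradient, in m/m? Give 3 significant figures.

0.0229 m/m

Differences from A: to B (Δx, Δy, Δh) = (60, 320, -6.7); to C = (260, 90, -0.4).
Solve a·Δx + b·Δy = Δz: det = 60·90 − 260·320 = -77800.
∂z/∂x = [(-6.7)·90 − (-0.4)·320] / -77800 = +0.006105
∂z/∂y = [60·(-0.4) − 260·(-6.7)] / -77800 = -0.02208
|∇f| = √(0.006105² + -0.02208²) = 0.02291 m/m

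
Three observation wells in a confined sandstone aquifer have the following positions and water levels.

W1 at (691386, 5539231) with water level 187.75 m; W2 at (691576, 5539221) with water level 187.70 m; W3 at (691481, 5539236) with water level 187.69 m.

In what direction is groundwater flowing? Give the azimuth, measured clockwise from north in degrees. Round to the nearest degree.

Differences from W1: to W2 (Δx, Δy, Δh) = (190, -10, -0.05); to W3 = (95, 5, -0.06).
Solve a·Δx + b·Δy = Δh: det = 190·5 − 95·(-10) = 1900.
∂h/∂x = [(-0.05)·5 − (-0.06)·(-10)] / 1900 = -0.0004474
∂h/∂y = [190·(-0.06) − 95·(-0.05)] / 1900 = -0.003500
Flow direction (−∇h) has components (+0.0004474 E, +0.003500 N).
Azimuth = atan2(E, N) = atan2(+0.0004474, +0.003500) = 7.3° ≈ 007°.

007°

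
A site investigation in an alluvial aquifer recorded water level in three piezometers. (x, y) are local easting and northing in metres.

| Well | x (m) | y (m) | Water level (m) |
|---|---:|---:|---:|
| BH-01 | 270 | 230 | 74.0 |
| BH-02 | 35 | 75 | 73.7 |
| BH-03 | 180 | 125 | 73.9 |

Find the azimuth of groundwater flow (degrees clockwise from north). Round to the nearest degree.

Differences from BH-01: to BH-02 (Δx, Δy, Δh) = (-235, -155, -0.3); to BH-03 = (-90, -105, -0.1).
Determinant of the coordinate differences = (-235)·(-105) − (-90)·(-155) = 10725.
∂h/∂x = [(-0.3)·(-105) − (-0.1)·(-155)] / 10725 = +0.001492
∂h/∂y = [(-235)·(-0.1) − (-90)·(-0.3)] / 10725 = -0.0003263
Flow direction (−∇h) has components (-0.001492 E, +0.0003263 N).
Azimuth = atan2(E, N) = atan2(-0.001492, +0.0003263) = 282.3° ≈ 282°.

282°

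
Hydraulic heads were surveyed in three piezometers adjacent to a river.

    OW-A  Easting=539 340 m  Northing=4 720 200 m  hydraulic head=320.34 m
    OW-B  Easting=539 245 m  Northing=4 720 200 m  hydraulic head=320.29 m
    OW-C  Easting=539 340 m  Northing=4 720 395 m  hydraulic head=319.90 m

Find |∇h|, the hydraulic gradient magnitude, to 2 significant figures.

0.0023

∂h/∂x = (320.29 − 320.34) / (539245 − 539340) = +0.0005263
∂h/∂y = (319.90 − 320.34) / (4720395 − 4720200) = -0.002256
|∇h| = √(0.0005263² + -0.002256²) = 0.002317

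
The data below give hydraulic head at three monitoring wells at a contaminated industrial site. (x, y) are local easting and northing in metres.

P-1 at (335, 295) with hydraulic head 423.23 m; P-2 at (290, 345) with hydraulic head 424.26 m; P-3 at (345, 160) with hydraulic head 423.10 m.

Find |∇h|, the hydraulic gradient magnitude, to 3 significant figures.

Three-point gradient (reference P-1): Δ to P-2 = (-45, 50, +1.03), Δ to P-3 = (10, -135, -0.13).
∂h/∂x = -0.02378, ∂h/∂y = -0.0007982 (det = 5575).
|∇h| = √(-0.02378² + -0.0007982²) = 0.02379

0.0238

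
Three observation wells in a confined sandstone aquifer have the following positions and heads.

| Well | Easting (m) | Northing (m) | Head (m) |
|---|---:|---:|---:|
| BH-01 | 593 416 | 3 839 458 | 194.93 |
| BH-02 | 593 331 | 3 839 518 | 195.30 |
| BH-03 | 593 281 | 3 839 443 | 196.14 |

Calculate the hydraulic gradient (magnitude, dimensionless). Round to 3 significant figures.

0.0101

Three-point gradient (reference BH-01): Δ to BH-02 = (-85, 60, +0.37), Δ to BH-03 = (-135, -15, +1.21).
∂h/∂x = -0.008336, ∂h/∂y = -0.005643 (det = 9375).
|∇h| = √(-0.008336² + -0.005643²) = 0.01007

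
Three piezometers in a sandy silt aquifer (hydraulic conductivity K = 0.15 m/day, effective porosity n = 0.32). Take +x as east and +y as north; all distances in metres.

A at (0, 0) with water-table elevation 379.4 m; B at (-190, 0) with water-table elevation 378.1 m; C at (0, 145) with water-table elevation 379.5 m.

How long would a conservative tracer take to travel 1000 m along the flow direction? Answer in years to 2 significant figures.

850 years

∂h/∂x = (378.1 − 379.4) / (-190 − 0) = +0.006842
∂h/∂y = (379.5 − 379.4) / (145 − 0) = +0.0006897
|∇h| = √(0.006842² + 0.0006897²) = 0.006877
Seepage velocity v = K·i/n = 0.15 × 0.006877 / 0.32 = 0.003224 m/day.
t = 1000 / 0.003224 = 3.102e+05 days = 849 years.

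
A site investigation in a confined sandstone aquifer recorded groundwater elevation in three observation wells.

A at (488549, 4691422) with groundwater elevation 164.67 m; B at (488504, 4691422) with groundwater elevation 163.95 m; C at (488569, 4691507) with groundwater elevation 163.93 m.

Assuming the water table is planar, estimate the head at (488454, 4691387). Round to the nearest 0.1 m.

163.6 m

With h = a·x + b·y + c and A as origin, the differences give:
  (-45)·a + 0·b = -0.72
  20·a + 85·b = -0.74
Eliminate b (×85 and ×0, subtract): -3825·a = -61.200 → a = ∂h/∂x = +0.01600
Back-substitute: b = ∂h/∂y = -0.01247.
h(488454, 4691387) = 164.67 + (+0.01600)·(-95) + (-0.01247)·(-35) = 164.67 -1.520 +0.436 = 163.586 m.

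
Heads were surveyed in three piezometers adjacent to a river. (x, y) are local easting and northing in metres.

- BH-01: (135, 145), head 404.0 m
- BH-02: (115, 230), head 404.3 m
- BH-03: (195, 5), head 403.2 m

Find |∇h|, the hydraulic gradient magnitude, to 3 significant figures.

Taking BH-01 as reference: BH-02−BH-01 = (-20, 85, +0.3); BH-03−BH-01 = (60, -140, -0.8).
Solve a·Δx + b·Δy = Δh: det = (-20)·(-140) − 60·85 = -2300.
∂h/∂x = [(+0.3)·(-140) − (-0.8)·85] / -2300 = -0.01130
∂h/∂y = [(-20)·(-0.8) − 60·(+0.3)] / -2300 = +0.0008696
|∇h| = √(-0.01130² + 0.0008696²) = 0.01133

0.0113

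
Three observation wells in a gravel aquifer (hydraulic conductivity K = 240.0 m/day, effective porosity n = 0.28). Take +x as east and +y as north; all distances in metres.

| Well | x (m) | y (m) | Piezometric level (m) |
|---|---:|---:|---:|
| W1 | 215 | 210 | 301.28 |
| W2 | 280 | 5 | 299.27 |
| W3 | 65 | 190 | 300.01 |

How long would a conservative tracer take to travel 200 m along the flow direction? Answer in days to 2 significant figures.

Taking W1 as reference: W2−W1 = (65, -205, -2.01); W3−W1 = (-150, -20, -1.27).
Determinant of the coordinate differences = 65·(-20) − (-150)·(-205) = -32050.
∂h/∂x = [(-2.01)·(-20) − (-1.27)·(-205)] / -32050 = +0.006869
∂h/∂y = [65·(-1.27) − (-150)·(-2.01)] / -32050 = +0.01198
|∇h| = √(0.006869² + 0.01198²) = 0.01381
Seepage velocity v = K·i/n = 240.0 × 0.01381 / 0.28 = 11.84 m/day.
t = 200 / 11.84 = 16.89 days.

17 days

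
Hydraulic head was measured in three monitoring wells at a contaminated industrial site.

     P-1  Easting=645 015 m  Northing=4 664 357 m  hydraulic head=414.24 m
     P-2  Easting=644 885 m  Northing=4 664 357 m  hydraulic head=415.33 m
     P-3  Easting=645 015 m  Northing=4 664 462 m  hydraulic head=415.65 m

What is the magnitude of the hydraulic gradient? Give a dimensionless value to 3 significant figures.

0.0158

∂h/∂x = (415.33 − 414.24) / (644885 − 645015) = -0.008385
∂h/∂y = (415.65 − 414.24) / (4664462 − 4664357) = +0.01343
|∇h| = √(-0.008385² + 0.01343²) = 0.01583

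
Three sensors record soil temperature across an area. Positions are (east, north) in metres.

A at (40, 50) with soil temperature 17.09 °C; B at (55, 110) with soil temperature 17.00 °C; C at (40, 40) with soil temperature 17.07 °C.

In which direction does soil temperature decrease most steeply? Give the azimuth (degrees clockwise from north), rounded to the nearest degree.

With T = a·x + b·y + c and A as origin, the differences give:
  15·a + 60·b = -0.09
  0·a + (-10)·b = -0.02
Eliminate b (×(-10) and ×60, subtract): -150·a = 2.100 → a = ∂T/∂x = -0.01400
Back-substitute: b = ∂T/∂y = +0.002000.
Steepest decrease is along −∇f: components (+0.01400 E, -0.002000 N).
Azimuth = atan2(+0.01400, -0.002000) = 98.1° ≈ 098°.

098°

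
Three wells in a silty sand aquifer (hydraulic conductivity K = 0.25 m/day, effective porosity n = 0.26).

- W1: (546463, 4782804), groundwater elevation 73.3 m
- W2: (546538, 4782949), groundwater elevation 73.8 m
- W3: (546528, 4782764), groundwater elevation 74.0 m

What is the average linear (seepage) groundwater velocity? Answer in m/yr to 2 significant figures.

Taking W1 as reference: W2−W1 = (75, 145, +0.5); W3−W1 = (65, -40, +0.7).
Solve a·Δx + b·Δy = Δh: det = 75·(-40) − 65·145 = -12425.
∂h/∂x = [(+0.5)·(-40) − (+0.7)·145] / -12425 = +0.009779
∂h/∂y = [75·(+0.7) − 65·(+0.5)] / -12425 = -0.001610
|∇h| = √(0.009779² + -0.001610²) = 0.009911
Seepage velocity v = K·i/n = 0.25 × 0.009911 / 0.26 = 0.00953 m/day = 3.481 m/yr.

3.5 m/yr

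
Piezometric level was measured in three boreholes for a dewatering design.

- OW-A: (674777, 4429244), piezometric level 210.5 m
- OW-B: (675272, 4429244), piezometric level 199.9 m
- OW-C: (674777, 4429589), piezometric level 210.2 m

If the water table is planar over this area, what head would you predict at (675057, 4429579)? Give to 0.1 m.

∂h/∂x = (199.9 − 210.5) / (675272 − 674777) = -0.02141
∂h/∂y = (210.2 − 210.5) / (4429589 − 4429244) = -0.0008696
h(675057, 4429579) = 210.5 + (-0.02141)·(280) + (-0.0008696)·(335) = 210.5 -5.996 -0.291 = 204.213 m.

204.2 m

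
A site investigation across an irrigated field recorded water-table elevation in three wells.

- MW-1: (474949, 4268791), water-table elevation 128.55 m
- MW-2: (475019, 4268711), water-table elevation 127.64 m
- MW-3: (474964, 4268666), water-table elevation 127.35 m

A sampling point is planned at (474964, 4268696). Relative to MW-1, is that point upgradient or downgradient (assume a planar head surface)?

Three-point gradient (reference MW-1): Δ to MW-2 = (70, -80, -0.91), Δ to MW-3 = (15, -125, -1.20).
∂h/∂x = -0.002351, ∂h/∂y = +0.009318 (det = -7550).
Head at (474964, 4268696) = 128.55 + (-0.002351)·(15) + (+0.009318)·(-95) = 127.63 m.
That is lower than the 128.55 m at MW-1, so the point is downgradient.

downgradient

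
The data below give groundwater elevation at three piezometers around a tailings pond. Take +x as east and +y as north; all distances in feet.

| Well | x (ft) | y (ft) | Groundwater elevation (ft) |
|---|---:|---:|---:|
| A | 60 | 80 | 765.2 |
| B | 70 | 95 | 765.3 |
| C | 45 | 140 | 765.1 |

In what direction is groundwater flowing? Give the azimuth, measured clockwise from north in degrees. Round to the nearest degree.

266°

Three-point gradient (reference A): Δ to B = (10, 15, +0.1), Δ to C = (-15, 60, -0.1).
∂h/∂x = +0.009091, ∂h/∂y = +0.0006061 (det = 825).
Flow direction (−∇h) has components (-0.009091 E, -0.0006061 N).
Azimuth = atan2(E, N) = atan2(-0.009091, -0.0006061) = 266.2° ≈ 266°.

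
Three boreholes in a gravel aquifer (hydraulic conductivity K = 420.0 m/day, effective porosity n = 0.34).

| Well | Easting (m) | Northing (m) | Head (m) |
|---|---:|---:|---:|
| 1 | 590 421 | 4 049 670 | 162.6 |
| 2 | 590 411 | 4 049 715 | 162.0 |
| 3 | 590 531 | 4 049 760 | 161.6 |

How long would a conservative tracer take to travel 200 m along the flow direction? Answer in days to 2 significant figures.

Taking 1 as reference: 2−1 = (-10, 45, -0.6); 3−1 = (110, 90, -1.0).
Solve a·Δx + b·Δy = Δh: det = (-10)·90 − 110·45 = -5850.
∂h/∂x = [(-0.6)·90 − (-1.0)·45] / -5850 = +0.001538
∂h/∂y = [(-10)·(-1.0) − 110·(-0.6)] / -5850 = -0.01299
|∇h| = √(0.001538² + -0.01299²) = 0.01308
Seepage velocity v = K·i/n = 420.0 × 0.01308 / 0.34 = 16.16 m/day.
t = 200 / 16.16 = 12.38 days.

12 days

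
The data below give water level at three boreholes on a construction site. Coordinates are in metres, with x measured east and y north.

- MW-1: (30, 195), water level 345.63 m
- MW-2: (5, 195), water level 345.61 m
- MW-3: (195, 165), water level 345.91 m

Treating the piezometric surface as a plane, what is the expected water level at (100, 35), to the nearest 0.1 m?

Taking MW-1 as reference: MW-2−MW-1 = (-25, 0, -0.02); MW-3−MW-1 = (165, -30, +0.28).
Solve a·Δx + b·Δy = Δh: det = (-25)·(-30) − 165·0 = 750.
∂h/∂x = [(-0.02)·(-30) − (+0.28)·0] / 750 = +0.0008000
∂h/∂y = [(-25)·(+0.28) − 165·(-0.02)] / 750 = -0.004933
h(100, 35) = 345.63 + (+0.0008000)·(70) + (-0.004933)·(-160) = 345.63 +0.056 +0.789 = 346.475 m.

346.5 m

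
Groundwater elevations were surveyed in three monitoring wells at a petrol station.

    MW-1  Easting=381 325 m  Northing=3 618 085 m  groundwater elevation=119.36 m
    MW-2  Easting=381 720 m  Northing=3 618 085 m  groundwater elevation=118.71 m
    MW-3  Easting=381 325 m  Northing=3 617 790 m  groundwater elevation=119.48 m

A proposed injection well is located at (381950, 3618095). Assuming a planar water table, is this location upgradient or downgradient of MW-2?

downgradient

∂h/∂x = (118.71 − 119.36) / (381720 − 381325) = -0.001646
∂h/∂y = (119.48 − 119.36) / (3617790 − 3618085) = -0.0004068
Head at (381950, 3618095) = 119.36 + (-0.001646)·(625) + (-0.0004068)·(10) = 118.33 m.
That is lower than the 118.71 m at MW-2, so the point is downgradient.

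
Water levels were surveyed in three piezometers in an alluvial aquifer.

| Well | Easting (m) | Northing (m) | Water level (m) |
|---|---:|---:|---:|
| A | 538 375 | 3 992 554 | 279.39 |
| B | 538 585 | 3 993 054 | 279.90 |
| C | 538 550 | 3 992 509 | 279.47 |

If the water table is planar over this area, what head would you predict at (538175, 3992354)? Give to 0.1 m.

Differences from A: to B (Δx, Δy, Δh) = (210, 500, +0.51); to C = (175, -45, +0.08).
Determinant of the coordinate differences = 210·(-45) − 175·500 = -96950.
∂h/∂x = [(+0.51)·(-45) − (+0.08)·500] / -96950 = +0.0006493
∂h/∂y = [210·(+0.08) − 175·(+0.51)] / -96950 = +0.0007473
h(538175, 3992354) = 279.39 + (+0.0006493)·(-200) + (+0.0007473)·(-200) = 279.39 -0.130 -0.149 = 279.111 m.

279.1 m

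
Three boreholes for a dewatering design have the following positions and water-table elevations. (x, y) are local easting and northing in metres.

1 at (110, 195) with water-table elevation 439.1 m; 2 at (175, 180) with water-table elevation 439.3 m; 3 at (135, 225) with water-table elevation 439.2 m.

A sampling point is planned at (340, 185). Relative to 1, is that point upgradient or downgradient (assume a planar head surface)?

With h = a·x + b·y + c and 1 as origin, the differences give:
  65·a + (-15)·b = +0.2
  25·a + 30·b = +0.1
Eliminate b (×30 and ×(-15), subtract): 2325·a = 7.50 → a = ∂h/∂x = +0.003226
Back-substitute: b = ∂h/∂y = +0.0006452.
Head at (340, 185) = 439.1 + (+0.003226)·(230) + (+0.0006452)·(-10) = 439.84 m.
That is higher than the 439.1 m at 1, so the point is upgradient.

upgradient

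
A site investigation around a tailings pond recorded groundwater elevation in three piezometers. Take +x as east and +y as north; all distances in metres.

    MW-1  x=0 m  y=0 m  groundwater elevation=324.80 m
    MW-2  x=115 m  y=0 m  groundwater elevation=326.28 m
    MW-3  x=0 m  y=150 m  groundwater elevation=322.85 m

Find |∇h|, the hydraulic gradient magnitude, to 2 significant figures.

0.018

∂h/∂x = (326.28 − 324.80) / (115 − 0) = +0.01287
∂h/∂y = (322.85 − 324.80) / (150 − 0) = -0.01300
|∇h| = √(0.01287² + -0.01300²) = 0.01829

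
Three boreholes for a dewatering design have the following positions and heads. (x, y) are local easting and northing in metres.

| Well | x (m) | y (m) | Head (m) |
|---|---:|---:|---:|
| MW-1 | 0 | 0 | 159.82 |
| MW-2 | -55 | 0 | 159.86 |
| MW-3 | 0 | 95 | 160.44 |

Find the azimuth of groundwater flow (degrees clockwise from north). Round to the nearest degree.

174°

∂h/∂x = (159.86 − 159.82) / (-55 − 0) = -0.0007273
∂h/∂y = (160.44 − 159.82) / (95 − 0) = +0.006526
Flow direction (−∇h) has components (+0.0007273 E, -0.006526 N).
Azimuth = atan2(E, N) = atan2(+0.0007273, -0.006526) = 173.6° ≈ 174°.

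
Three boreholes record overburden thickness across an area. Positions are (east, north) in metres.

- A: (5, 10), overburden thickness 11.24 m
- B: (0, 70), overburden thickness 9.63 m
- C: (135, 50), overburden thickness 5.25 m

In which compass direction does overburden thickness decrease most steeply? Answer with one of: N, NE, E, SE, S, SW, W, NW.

NE

Three-point gradient (reference A): Δ to B = (-5, 60, -1.61), Δ to C = (130, 40, -5.99).
∂d/∂x = -0.03688, ∂d/∂y = -0.02991 (det = -8000).
Steepest decrease is along −∇f = (+0.03688 E, +0.02991 N) → northeast.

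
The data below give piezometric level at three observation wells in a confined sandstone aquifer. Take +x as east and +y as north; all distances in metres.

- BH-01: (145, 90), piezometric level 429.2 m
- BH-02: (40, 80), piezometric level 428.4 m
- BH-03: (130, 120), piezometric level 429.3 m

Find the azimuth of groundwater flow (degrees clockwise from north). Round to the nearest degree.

226°

With h = a·x + b·y + c and BH-01 as origin, the differences give:
  (-105)·a + (-10)·b = -0.8
  (-15)·a + 30·b = +0.1
Eliminate b (×30 and ×(-10), subtract): -3300·a = -23.00 → a = ∂h/∂x = +0.006970
Back-substitute: b = ∂h/∂y = +0.006818.
Flow direction (−∇h) has components (-0.006970 E, -0.006818 N).
Azimuth = atan2(E, N) = atan2(-0.006970, -0.006818) = 225.6° ≈ 226°.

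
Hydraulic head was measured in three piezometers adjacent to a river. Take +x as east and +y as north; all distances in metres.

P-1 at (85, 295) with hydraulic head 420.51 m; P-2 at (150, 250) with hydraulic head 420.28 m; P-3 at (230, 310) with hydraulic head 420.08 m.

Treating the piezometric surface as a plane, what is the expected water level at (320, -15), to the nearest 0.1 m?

Differences from P-1: to P-2 (Δx, Δy, Δh) = (65, -45, -0.23); to P-3 = (145, 15, -0.43).
Determinant of the coordinate differences = 65·15 − 145·(-45) = 7500.
∂h/∂x = [(-0.23)·15 − (-0.43)·(-45)] / 7500 = -0.003040
∂h/∂y = [65·(-0.43) − 145·(-0.23)] / 7500 = +0.0007200
h(320, -15) = 420.51 + (-0.003040)·(235) + (+0.0007200)·(-310) = 420.51 -0.714 -0.223 = 419.572 m.

419.6 m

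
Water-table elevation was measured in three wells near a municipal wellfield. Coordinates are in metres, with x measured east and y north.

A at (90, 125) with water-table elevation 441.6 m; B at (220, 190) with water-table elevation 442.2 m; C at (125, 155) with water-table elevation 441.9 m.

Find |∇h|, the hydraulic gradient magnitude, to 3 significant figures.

0.0111

Three-point gradient (reference A): Δ to B = (130, 65, +0.6), Δ to C = (35, 30, +0.3).
∂h/∂x = -0.0009231, ∂h/∂y = +0.01108 (det = 1625).
|∇h| = √(-0.0009231² + 0.01108²) = 0.01112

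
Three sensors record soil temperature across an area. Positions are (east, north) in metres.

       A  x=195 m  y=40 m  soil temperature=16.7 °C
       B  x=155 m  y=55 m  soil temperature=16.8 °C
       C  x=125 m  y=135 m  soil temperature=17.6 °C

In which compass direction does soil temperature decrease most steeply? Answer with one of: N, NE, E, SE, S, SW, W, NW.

S

With T = a·x + b·y + c and A as origin, the differences give:
  (-40)·a + 15·b = +0.1
  (-70)·a + 95·b = +0.9
Eliminate b (×95 and ×15, subtract): -2750·a = -4.00 → a = ∂T/∂x = +0.001455
Back-substitute: b = ∂T/∂y = +0.01055.
Steepest decrease is along −∇f = (-0.001455 E, -0.01055 N) → south.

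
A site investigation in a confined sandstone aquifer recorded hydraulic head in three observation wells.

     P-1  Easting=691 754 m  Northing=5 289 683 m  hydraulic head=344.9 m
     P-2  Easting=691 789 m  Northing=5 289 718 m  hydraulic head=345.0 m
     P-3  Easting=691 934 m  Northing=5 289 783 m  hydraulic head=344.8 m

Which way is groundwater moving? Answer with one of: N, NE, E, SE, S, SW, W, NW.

SE

Differences from P-1: to P-2 (Δx, Δy, Δh) = (35, 35, +0.1); to P-3 = (180, 100, -0.1).
Solve a·Δx + b·Δy = Δh: det = 35·100 − 180·35 = -2800.
∂h/∂x = [(+0.1)·100 − (-0.1)·35] / -2800 = -0.004821
∂h/∂y = [35·(-0.1) − 180·(+0.1)] / -2800 = +0.007679
Flow = −∇h = (+0.004821 east, -0.007679 north), which points southeast.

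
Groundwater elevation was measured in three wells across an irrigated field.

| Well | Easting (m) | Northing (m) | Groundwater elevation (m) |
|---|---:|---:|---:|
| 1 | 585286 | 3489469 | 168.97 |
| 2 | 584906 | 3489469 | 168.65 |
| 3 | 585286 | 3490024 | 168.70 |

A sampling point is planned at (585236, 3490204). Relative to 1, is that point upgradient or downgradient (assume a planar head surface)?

∂h/∂x = (168.65 − 168.97) / (584906 − 585286) = +0.0008421
∂h/∂y = (168.70 − 168.97) / (3490024 − 3489469) = -0.0004865
Head at (585236, 3490204) = 168.97 + (+0.0008421)·(-50) + (-0.0004865)·(735) = 168.57 m.
That is lower than the 168.97 m at 1, so the point is downgradient.

downgradient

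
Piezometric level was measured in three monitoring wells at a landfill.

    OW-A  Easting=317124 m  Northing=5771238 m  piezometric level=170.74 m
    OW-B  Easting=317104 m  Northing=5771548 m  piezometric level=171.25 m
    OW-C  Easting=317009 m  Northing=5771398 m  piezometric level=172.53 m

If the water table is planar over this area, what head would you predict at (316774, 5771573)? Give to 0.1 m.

176.1 m

With h = a·x + b·y + c and OW-A as origin, the differences give:
  (-20)·a + 310·b = +0.51
  (-115)·a + 160·b = +1.79
Eliminate b (×160 and ×310, subtract): 32450·a = -473.300 → a = ∂h/∂x = -0.01459
Back-substitute: b = ∂h/∂y = +0.0007042.
h(316774, 5771573) = 170.74 + (-0.01459)·(-350) + (+0.0007042)·(335) = 170.74 +5.105 +0.236 = 176.081 m.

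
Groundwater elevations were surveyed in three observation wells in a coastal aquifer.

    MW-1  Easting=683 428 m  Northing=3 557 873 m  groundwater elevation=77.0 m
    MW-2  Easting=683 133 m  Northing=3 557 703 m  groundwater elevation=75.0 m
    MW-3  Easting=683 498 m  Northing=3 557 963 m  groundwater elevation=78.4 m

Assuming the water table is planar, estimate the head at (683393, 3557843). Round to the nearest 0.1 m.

Taking MW-1 as reference: MW-2−MW-1 = (-295, -170, -2.0); MW-3−MW-1 = (70, 90, +1.4).
Determinant of the coordinate differences = (-295)·90 − 70·(-170) = -14650.
∂h/∂x = [(-2.0)·90 − (+1.4)·(-170)] / -14650 = -0.003959
∂h/∂y = [(-295)·(+1.4) − 70·(-2.0)] / -14650 = +0.01863
h(683393, 3557843) = 77.0 + (-0.003959)·(-35) + (+0.01863)·(-30) = 77.0 +0.139 -0.559 = 76.580 m.

76.6 m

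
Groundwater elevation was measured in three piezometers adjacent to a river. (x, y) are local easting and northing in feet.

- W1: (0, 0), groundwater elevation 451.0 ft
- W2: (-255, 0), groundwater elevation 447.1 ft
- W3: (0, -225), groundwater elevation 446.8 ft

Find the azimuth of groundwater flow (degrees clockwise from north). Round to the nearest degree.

219°

∂h/∂x = (447.1 − 451.0) / (-255 − 0) = +0.01529
∂h/∂y = (446.8 − 451.0) / (-225 − 0) = +0.01867
Flow direction (−∇h) has components (-0.01529 E, -0.01867 N).
Azimuth = atan2(E, N) = atan2(-0.01529, -0.01867) = 219.3° ≈ 219°.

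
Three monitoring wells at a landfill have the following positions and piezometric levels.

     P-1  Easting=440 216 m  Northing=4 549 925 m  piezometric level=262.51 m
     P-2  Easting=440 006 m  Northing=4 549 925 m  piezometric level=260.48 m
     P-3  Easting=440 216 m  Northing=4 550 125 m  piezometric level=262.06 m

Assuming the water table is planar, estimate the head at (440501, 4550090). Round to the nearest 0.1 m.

264.9 m

∂h/∂x = (260.48 − 262.51) / (440006 − 440216) = +0.009667
∂h/∂y = (262.06 − 262.51) / (4550125 − 4549925) = -0.002250
h(440501, 4550090) = 262.51 + (+0.009667)·(285) + (-0.002250)·(165) = 262.51 +2.755 -0.371 = 264.894 m.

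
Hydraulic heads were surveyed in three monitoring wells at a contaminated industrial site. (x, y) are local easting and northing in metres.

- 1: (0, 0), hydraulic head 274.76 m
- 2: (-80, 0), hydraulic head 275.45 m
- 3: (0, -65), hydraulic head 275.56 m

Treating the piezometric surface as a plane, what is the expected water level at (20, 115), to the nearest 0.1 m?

273.2 m

∂h/∂x = (275.45 − 274.76) / (-80 − 0) = -0.008625
∂h/∂y = (275.56 − 274.76) / (-65 − 0) = -0.01231
h(20, 115) = 274.76 + (-0.008625)·(20) + (-0.01231)·(115) = 274.76 -0.172 -1.415 = 273.172 m.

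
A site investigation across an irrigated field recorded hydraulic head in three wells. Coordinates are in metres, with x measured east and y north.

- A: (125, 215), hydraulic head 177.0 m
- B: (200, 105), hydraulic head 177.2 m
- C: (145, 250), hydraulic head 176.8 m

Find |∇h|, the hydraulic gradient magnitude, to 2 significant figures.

0.0050

With h = a·x + b·y + c and A as origin, the differences give:
  75·a + (-110)·b = +0.2
  20·a + 35·b = -0.2
Eliminate b (×35 and ×(-110), subtract): 4825·a = -15.00 → a = ∂h/∂x = -0.003109
Back-substitute: b = ∂h/∂y = -0.003938.
|∇h| = √(-0.003109² + -0.003938²) = 0.005017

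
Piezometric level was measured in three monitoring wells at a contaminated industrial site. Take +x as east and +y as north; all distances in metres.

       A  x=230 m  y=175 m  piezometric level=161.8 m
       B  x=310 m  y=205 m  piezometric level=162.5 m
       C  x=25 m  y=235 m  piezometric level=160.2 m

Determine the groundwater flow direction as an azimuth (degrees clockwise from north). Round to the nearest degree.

Taking A as reference: B−A = (80, 30, +0.7); C−A = (-205, 60, -1.6).
Solve a·Δx + b·Δy = Δh: det = 80·60 − (-205)·30 = 10950.
∂h/∂x = [(+0.7)·60 − (-1.6)·30] / 10950 = +0.008219
∂h/∂y = [80·(-1.6) − (-205)·(+0.7)] / 10950 = +0.001416
Flow direction (−∇h) has components (-0.008219 E, -0.001416 N).
Azimuth = atan2(E, N) = atan2(-0.008219, -0.001416) = 260.2° ≈ 260°.

260°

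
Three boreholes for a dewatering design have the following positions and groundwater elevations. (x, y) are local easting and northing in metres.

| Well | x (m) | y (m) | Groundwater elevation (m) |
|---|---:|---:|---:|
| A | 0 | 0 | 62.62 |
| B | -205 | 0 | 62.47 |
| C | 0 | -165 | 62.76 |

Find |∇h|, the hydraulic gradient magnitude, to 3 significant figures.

∂h/∂x = (62.47 − 62.62) / (-205 − 0) = +0.0007317
∂h/∂y = (62.76 − 62.62) / (-165 − 0) = -0.0008485
|∇h| = √(0.0007317² + -0.0008485²) = 0.00112

0.00112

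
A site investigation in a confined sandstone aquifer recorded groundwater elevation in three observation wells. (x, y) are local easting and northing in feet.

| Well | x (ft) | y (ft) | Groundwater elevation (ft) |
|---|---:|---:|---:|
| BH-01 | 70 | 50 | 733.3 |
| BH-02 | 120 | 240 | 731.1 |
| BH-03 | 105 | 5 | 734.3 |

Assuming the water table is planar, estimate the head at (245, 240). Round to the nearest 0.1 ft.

Taking BH-01 as reference: BH-02−BH-01 = (50, 190, -2.2); BH-03−BH-01 = (35, -45, +1.0).
Solve a·Δx + b·Δy = Δh: det = 50·(-45) − 35·190 = -8900.
∂h/∂x = [(-2.2)·(-45) − (+1.0)·190] / -8900 = +0.01022
∂h/∂y = [50·(+1.0) − 35·(-2.2)] / -8900 = -0.01427
h(245, 240) = 733.3 + (+0.01022)·(175) + (-0.01427)·(190) = 733.3 +1.789 -2.711 = 732.378 ft.

732.4 ft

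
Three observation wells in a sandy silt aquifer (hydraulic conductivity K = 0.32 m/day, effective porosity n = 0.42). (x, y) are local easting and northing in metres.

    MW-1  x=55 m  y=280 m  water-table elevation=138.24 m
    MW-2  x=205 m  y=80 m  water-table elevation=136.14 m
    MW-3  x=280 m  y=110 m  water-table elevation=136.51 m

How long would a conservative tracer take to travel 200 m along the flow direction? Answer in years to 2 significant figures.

With h = a·x + b·y + c and MW-1 as origin, the differences give:
  150·a + (-200)·b = -2.10
  225·a + (-170)·b = -1.73
Eliminate b (×(-170) and ×(-200), subtract): 19500·a = 11.000 → a = ∂h/∂x = +0.0005641
Back-substitute: b = ∂h/∂y = +0.01092.
|∇h| = √(0.0005641² + 0.01092²) = 0.01093
Seepage velocity v = K·i/n = 0.32 × 0.01093 / 0.42 = 0.008328 m/day.
t = 200 / 0.008328 = 2.402e+04 days = 65.8 years.

66 years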